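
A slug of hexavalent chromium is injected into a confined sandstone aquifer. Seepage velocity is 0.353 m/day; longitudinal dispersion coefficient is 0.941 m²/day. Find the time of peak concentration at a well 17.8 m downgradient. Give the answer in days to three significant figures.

43.4 days

For the 1D instantaneous-source solution, setting ∂C/∂t = 0 at fixed x gives v²t² + 2Dt − x² = 0, so t = (√(D² + v²x²) − D)/v².
√(D² + v²x²) = √(0.941² + 0.353² × 17.8²) = 6.353; v² = 0.124609.
t = (6.353 − 0.941)/0.124609 = 43.4 days (vs. the pure-advection estimate x/v = 50.4 d).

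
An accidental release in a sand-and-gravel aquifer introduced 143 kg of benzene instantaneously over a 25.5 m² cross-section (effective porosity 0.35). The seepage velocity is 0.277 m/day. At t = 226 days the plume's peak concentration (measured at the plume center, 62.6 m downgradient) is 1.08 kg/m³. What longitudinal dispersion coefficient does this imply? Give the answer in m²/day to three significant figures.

At the plume center C_max = M/(n_e·A·√(4πDt)), so D = M²/(4πt·(n_e·A·C_max)²).
n_e·A·C_max = 0.35 × 25.5 × 1.08 = 9.639 kg/m.
D = 143²/(4π × 226 × 9.639²) = 0.0775 m²/day.

0.0775 m²/day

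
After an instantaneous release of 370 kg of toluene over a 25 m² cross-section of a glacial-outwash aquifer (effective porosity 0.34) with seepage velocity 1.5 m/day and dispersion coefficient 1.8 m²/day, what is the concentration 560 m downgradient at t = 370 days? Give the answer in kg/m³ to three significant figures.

For an instantaneous plane source, C(x,t) = M/(n_e·A·√(4πDt)) · exp(−(x−vt)²/(4Dt)), with n_e·A the pore (flow) area.
Plume center vt = 1.5 × 370 = 555 m, so the well at 560 m is 5 m downgradient of the peak.
√(4πDt) = 91.48 m, giving peak height M/(n_e·A·√(4πDt)) = 370/(0.34 × 25 × 91.48) = 0.4758 kg/m³.
(x−vt)²/(4Dt) = (5)²/(4 × 1.8 × 370) = 0.009384; exp(−0.009384) = 0.9907.
C = 0.4758 × 0.9907 = 0.471 kg/m³.

0.471 kg/m³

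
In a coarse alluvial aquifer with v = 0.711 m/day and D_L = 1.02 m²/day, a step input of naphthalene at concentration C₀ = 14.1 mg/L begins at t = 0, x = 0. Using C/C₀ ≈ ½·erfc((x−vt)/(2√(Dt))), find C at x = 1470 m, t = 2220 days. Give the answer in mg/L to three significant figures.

13.3 mg/L

For a continuous step input, C/C₀ ≈ ½·erfc((x−vt)/(2√(Dt))).
vt = 0.711 × 2220 = 1578.42 m and 2√(Dt) = 2√(1.02 × 2220) = 95.17 m.
Argument (x−vt)/(2√(Dt)) = (1470 − 1578.42)/95.17 = -1.139; ½·erfc(-1.139) = 0.9464.
C = 14.1 × 0.9464 = 13.3 mg/L.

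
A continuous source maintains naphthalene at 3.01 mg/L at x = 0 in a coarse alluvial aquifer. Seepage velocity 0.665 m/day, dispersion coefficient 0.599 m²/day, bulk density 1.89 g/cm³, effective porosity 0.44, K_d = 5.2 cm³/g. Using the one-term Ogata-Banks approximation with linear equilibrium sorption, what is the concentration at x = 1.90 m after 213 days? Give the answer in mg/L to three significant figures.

2.70 mg/L

Retardation factor R = 1 + ρ_b·K_d/n = 1 + 1.89 × 5.2/0.44 = 23.34.
Sorption retards both mechanisms: v_R = v/R = 0.02849 m/day, D_R = D/R = 0.02566 m²/day.
v_R·t = 0.02849 × 213 = 6.06837 m; 2√(D_R t) = 4.676 m; argument = (1.90 − 6.06837)/4.676 = -0.8914.
C = C₀ × ½·erfc(-0.8914) = 3.01 × 0.8963 = 2.70 mg/L.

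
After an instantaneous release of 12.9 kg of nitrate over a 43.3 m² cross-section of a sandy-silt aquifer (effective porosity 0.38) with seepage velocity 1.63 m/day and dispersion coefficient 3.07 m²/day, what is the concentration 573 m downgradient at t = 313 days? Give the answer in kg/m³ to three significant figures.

0.00256 kg/m³

For an instantaneous plane source, C(x,t) = M/(n_e·A·√(4πDt)) · exp(−(x−vt)²/(4Dt)), with n_e·A the pore (flow) area.
Plume center vt = 1.63 × 313 = 510.19 m, so the well at 573 m is 62.81 m downgradient of the peak.
√(4πDt) = 109.9 m, giving peak height M/(n_e·A·√(4πDt)) = 12.9/(0.38 × 43.3 × 109.9) = 0.007134 kg/m³.
(x−vt)²/(4Dt) = (62.81)²/(4 × 3.07 × 313) = 1.026; exp(−1.026) = 0.3584.
C = 0.007134 × 0.3584 = 0.00256 kg/m³.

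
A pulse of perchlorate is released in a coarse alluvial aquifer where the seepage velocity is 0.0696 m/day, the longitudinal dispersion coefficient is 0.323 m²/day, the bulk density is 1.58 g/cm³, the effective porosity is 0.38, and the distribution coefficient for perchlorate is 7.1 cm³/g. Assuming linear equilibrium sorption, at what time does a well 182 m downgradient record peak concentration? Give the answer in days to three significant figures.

Retardation factor R = 1 + ρ_b·K_d/n = 1 + 1.58 × 7.1/0.38 = 30.52.
Sorption retards both mechanisms: v_R = v/R = 0.002280 m/day, D_R = D/R = 0.01058 m²/day.
Peak time from v_R²t² + 2D_R t − x² = 0: t = (√(D_R² + v_R²x²) − D_R)/v_R².
√(D_R² + v_R²x²) = √(0.01058² + 0.002280² × 182²) = 0.4151; v_R² = 5.198e-06.
t = (0.4151 − 0.01058)/5.198e-06 = 77800 days.

77800 days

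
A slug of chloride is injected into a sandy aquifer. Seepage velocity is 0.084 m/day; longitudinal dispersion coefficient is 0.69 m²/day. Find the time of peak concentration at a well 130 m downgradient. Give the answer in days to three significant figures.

1450 days

For the 1D instantaneous-source solution, setting ∂C/∂t = 0 at fixed x gives v²t² + 2Dt − x² = 0, so t = (√(D² + v²x²) − D)/v².
√(D² + v²x²) = √(0.69² + 0.084² × 130²) = 10.94; v² = 0.007056.
t = (10.94 − 0.69)/0.007056 = 1450 days (vs. the pure-advection estimate x/v = 1550 d).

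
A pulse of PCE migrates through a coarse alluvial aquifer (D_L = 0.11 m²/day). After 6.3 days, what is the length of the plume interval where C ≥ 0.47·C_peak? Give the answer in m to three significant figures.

The plume is Gaussian with σ = √(2Dt) = √(2 × 0.11 × 6.3) = 1.177 m.
C/C_peak = exp(−Δx²/(2σ²)) = 0.47 ⇒ Δx = σ·√(−2 ln 0.47) = 1.177 × 1.229 = 1.447 m.
Width = 2Δx = 2.89 m.

2.89 m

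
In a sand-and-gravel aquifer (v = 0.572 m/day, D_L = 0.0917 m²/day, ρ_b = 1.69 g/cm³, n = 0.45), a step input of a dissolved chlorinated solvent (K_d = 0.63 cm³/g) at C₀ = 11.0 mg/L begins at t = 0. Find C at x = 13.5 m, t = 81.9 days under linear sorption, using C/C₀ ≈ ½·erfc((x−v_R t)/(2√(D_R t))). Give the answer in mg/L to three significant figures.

Retardation factor R = 1 + ρ_b·K_d/n = 1 + 1.69 × 0.63/0.45 = 3.366.
Sorption retards both mechanisms: v_R = v/R = 0.1699 m/day, D_R = D/R = 0.02724 m²/day.
v_R·t = 0.1699 × 81.9 = 13.91481 m; 2√(D_R t) = 2.987 m; argument = (13.5 − 13.91481)/2.987 = -0.1389.
C = C₀ × ½·erfc(-0.1389) = 11.0 × 0.5779 = 6.36 mg/L.

6.36 mg/L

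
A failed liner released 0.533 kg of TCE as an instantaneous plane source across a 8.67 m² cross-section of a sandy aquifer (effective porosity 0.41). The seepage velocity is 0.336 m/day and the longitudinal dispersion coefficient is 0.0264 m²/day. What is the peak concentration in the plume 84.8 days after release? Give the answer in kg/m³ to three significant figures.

0.0283 kg/m³

The peak of an instantaneous 1D plume sits at x = vt; there the Gaussian factor is 1 and C_max = M/(n_e·A·√(4πDt)), where n_e·A is the pore area the mass is dissolved in.
√(4πDt) = √(4π × 0.0264 × 84.8) = 5.304 m, so C_max = 0.533/(0.41 × 8.67 × 5.304) = 0.0283 kg/m³.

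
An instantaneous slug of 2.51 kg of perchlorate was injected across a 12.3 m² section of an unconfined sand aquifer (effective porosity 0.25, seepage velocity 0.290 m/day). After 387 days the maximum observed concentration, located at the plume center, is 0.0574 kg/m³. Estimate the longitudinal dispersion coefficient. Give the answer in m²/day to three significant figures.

0.0416 m²/day

At the plume center C_max = M/(n_e·A·√(4πDt)), so D = M²/(4πt·(n_e·A·C_max)²).
n_e·A·C_max = 0.25 × 12.3 × 0.0574 = 0.1765 kg/m.
D = 2.51²/(4π × 387 × 0.1765²) = 0.0416 m²/day.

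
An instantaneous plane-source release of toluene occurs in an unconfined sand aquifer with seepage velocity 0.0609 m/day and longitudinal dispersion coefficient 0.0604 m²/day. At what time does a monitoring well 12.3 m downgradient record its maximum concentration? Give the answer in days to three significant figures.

For the 1D instantaneous-source solution, setting ∂C/∂t = 0 at fixed x gives v²t² + 2Dt − x² = 0, so t = (√(D² + v²x²) − D)/v².
√(D² + v²x²) = √(0.0604² + 0.0609² × 12.3²) = 0.7515; v² = 0.00370881.
t = (0.7515 − 0.0604)/0.00370881 = 186 days (vs. the pure-advection estimate x/v = 202 d).

186 days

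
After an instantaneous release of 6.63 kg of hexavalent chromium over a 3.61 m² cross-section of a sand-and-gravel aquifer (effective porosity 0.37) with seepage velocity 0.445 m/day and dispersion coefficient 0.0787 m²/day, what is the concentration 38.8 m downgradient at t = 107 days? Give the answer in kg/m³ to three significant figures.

0.0480 kg/m³

For an instantaneous plane source, C(x,t) = M/(n_e·A·√(4πDt)) · exp(−(x−vt)²/(4Dt)), with n_e·A the pore (flow) area.
Plume center vt = 0.445 × 107 = 47.615 m, so the well at 38.8 m is 8.815 m upgradient of the peak.
√(4πDt) = 10.29 m, giving peak height M/(n_e·A·√(4πDt)) = 6.63/(0.37 × 3.61 × 10.29) = 0.4824 kg/m³.
(x−vt)²/(4Dt) = (-8.815)²/(4 × 0.0787 × 107) = 2.307; exp(−2.307) = 0.09956.
C = 0.4824 × 0.09956 = 0.0480 kg/m³.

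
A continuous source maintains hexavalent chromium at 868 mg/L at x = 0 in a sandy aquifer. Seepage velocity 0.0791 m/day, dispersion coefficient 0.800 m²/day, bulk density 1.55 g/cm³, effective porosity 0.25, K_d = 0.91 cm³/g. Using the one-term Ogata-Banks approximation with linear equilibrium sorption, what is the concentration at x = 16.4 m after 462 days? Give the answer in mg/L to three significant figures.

Retardation factor R = 1 + ρ_b·K_d/n = 1 + 1.55 × 0.91/0.25 = 6.642.
Sorption retards both mechanisms: v_R = v/R = 0.01191 m/day, D_R = D/R = 0.1204 m²/day.
v_R·t = 0.01191 × 462 = 5.50242 m; 2√(D_R t) = 14.92 m; argument = (16.4 − 5.50242)/14.92 = 0.7304.
C = C₀ × ½·erfc(0.7304) = 868 × 0.1508 = 131 mg/L.

131 mg/L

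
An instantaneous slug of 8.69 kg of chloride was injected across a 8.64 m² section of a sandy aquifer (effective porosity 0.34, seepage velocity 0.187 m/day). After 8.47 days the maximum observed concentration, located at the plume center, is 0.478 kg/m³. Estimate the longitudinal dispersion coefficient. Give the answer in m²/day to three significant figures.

0.360 m²/day

At the plume center C_max = M/(n_e·A·√(4πDt)), so D = M²/(4πt·(n_e·A·C_max)²).
n_e·A·C_max = 0.34 × 8.64 × 0.478 = 1.404 kg/m.
D = 8.69²/(4π × 8.47 × 1.404²) = 0.360 m²/day.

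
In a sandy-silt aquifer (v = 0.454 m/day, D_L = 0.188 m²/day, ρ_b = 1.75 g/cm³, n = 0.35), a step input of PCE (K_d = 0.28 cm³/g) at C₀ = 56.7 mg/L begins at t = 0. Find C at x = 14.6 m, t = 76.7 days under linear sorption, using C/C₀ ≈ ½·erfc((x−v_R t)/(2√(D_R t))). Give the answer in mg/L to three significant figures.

27.8 mg/L

Retardation factor R = 1 + ρ_b·K_d/n = 1 + 1.75 × 0.28/0.35 = 2.400.
Sorption retards both mechanisms: v_R = v/R = 0.1892 m/day, D_R = D/R = 0.07833 m²/day.
v_R·t = 0.1892 × 76.7 = 14.51164 m; 2√(D_R t) = 4.902 m; argument = (14.6 − 14.51164)/4.902 = 0.01803.
C = C₀ × ½·erfc(0.01803) = 56.7 × 0.4898 = 27.8 mg/L.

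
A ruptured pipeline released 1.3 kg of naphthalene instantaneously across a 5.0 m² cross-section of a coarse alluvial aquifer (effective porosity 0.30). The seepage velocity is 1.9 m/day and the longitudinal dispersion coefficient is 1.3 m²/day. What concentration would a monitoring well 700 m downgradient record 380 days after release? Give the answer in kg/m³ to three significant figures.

For an instantaneous plane source, C(x,t) = M/(n_e·A·√(4πDt)) · exp(−(x−vt)²/(4Dt)), with n_e·A the pore (flow) area.
Plume center vt = 1.9 × 380 = 722 m, so the well at 700 m is 22 m upgradient of the peak.
√(4πDt) = 78.79 m, giving peak height M/(n_e·A·√(4πDt)) = 1.3/(0.30 × 5.0 × 78.79) = 0.01100 kg/m³.
(x−vt)²/(4Dt) = (-22)²/(4 × 1.3 × 380) = 0.2449; exp(−0.2449) = 0.7828.
C = 0.01100 × 0.7828 = 0.00861 kg/m³.

0.00861 kg/m³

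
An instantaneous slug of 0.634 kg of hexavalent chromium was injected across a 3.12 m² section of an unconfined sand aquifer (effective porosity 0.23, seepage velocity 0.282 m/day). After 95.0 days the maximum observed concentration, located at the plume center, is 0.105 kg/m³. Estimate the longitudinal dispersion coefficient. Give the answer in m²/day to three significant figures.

0.0593 m²/day

At the plume center C_max = M/(n_e·A·√(4πDt)), so D = M²/(4πt·(n_e·A·C_max)²).
n_e·A·C_max = 0.23 × 3.12 × 0.105 = 0.07535 kg/m.
D = 0.634²/(4π × 95.0 × 0.07535²) = 0.0593 m²/day.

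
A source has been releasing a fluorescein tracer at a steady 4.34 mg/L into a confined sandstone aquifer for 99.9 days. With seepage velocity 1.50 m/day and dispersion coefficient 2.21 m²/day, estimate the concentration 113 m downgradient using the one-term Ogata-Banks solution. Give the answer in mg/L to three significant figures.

For a continuous step input, C/C₀ ≈ ½·erfc((x−vt)/(2√(Dt))).
vt = 1.50 × 99.9 = 149.85 m and 2√(Dt) = 2√(2.21 × 99.9) = 29.72 m.
Argument (x−vt)/(2√(Dt)) = (113 − 149.85)/29.72 = -1.240; ½·erfc(-1.240) = 0.9603.
C = 4.34 × 0.9603 = 4.17 mg/L.

4.17 mg/L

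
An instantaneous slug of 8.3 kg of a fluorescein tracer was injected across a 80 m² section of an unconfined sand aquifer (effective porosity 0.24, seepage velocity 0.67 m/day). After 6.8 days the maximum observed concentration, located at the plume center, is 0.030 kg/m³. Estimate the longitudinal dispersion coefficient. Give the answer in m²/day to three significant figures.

2.43 m²/day

At the plume center C_max = M/(n_e·A·√(4πDt)), so D = M²/(4πt·(n_e·A·C_max)²).
n_e·A·C_max = 0.24 × 80 × 0.030 = 0.5760 kg/m.
D = 8.3²/(4π × 6.8 × 0.5760²) = 2.43 m²/day.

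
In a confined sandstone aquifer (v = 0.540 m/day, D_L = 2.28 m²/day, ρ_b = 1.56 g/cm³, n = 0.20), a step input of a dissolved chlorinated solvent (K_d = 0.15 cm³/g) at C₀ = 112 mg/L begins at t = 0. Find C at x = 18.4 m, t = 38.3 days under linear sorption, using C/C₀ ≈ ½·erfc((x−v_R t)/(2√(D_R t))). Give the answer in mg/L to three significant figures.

18.1 mg/L

Retardation factor R = 1 + ρ_b·K_d/n = 1 + 1.56 × 0.15/0.20 = 2.170.
Sorption retards both mechanisms: v_R = v/R = 0.2488 m/day, D_R = D/R = 1.051 m²/day.
v_R·t = 0.2488 × 38.3 = 9.52904 m; 2√(D_R t) = 12.69 m; argument = (18.4 − 9.52904)/12.69 = 0.6991.
C = C₀ × ½·erfc(0.6991) = 112 × 0.1614 = 18.1 mg/L.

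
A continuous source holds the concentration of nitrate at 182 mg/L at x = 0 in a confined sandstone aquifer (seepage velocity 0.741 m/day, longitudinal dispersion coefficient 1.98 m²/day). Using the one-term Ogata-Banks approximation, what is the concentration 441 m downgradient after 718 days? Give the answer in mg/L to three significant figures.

For a continuous step input, C/C₀ ≈ ½·erfc((x−vt)/(2√(Dt))).
vt = 0.741 × 718 = 532.038 m and 2√(Dt) = 2√(1.98 × 718) = 75.41 m.
Argument (x−vt)/(2√(Dt)) = (441 − 532.038)/75.41 = -1.207; ½·erfc(-1.207) = 0.9561.
C = 182 × 0.9561 = 174 mg/L.

174 mg/L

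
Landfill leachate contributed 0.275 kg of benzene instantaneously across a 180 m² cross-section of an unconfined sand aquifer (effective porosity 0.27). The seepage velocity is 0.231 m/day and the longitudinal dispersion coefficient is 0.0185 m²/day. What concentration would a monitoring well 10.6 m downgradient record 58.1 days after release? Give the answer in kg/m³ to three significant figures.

0.000242 kg/m³

For an instantaneous plane source, C(x,t) = M/(n_e·A·√(4πDt)) · exp(−(x−vt)²/(4Dt)), with n_e·A the pore (flow) area.
Plume center vt = 0.231 × 58.1 = 13.4211 m, so the well at 10.6 m is 2.8211 m upgradient of the peak.
√(4πDt) = 3.675 m, giving peak height M/(n_e·A·√(4πDt)) = 0.275/(0.27 × 180 × 3.675) = 0.001540 kg/m³.
(x−vt)²/(4Dt) = (-2.8211)²/(4 × 0.0185 × 58.1) = 1.851; exp(−1.851) = 0.1571.
C = 0.001540 × 0.1571 = 0.000242 kg/m³.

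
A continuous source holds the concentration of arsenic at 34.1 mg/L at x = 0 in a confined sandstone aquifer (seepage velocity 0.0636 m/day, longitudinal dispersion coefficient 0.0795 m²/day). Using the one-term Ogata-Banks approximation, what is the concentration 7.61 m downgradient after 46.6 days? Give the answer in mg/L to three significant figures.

For a continuous step input, C/C₀ ≈ ½·erfc((x−vt)/(2√(Dt))).
vt = 0.0636 × 46.6 = 2.96376 m and 2√(Dt) = 2√(0.0795 × 46.6) = 3.850 m.
Argument (x−vt)/(2√(Dt)) = (7.61 − 2.96376)/3.850 = 1.207; ½·erfc(1.207) = 0.04392.
C = 34.1 × 0.04392 = 1.50 mg/L.

1.50 mg/L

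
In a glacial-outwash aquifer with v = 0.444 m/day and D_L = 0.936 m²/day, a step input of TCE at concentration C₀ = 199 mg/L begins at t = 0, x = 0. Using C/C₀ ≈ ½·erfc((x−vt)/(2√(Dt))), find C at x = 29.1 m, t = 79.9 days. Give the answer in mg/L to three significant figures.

139 mg/L

For a continuous step input, C/C₀ ≈ ½·erfc((x−vt)/(2√(Dt))).
vt = 0.444 × 79.9 = 35.4756 m and 2√(Dt) = 2√(0.936 × 79.9) = 17.30 m.
Argument (x−vt)/(2√(Dt)) = (29.1 − 35.4756)/17.30 = -0.3685; ½·erfc(-0.3685) = 0.6989.
C = 199 × 0.6989 = 139 mg/L.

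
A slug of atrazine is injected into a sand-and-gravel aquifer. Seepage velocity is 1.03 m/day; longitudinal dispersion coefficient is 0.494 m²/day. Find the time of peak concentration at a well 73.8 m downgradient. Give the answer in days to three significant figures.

For the 1D instantaneous-source solution, setting ∂C/∂t = 0 at fixed x gives v²t² + 2Dt − x² = 0, so t = (√(D² + v²x²) − D)/v².
√(D² + v²x²) = √(0.494² + 1.03² × 73.8²) = 76.02; v² = 1.0609.
t = (76.02 − 0.494)/1.0609 = 71.2 days (vs. the pure-advection estimate x/v = 71.7 d).

71.2 days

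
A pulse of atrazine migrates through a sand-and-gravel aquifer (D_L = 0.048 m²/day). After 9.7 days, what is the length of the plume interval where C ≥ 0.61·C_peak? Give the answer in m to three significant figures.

The plume is Gaussian with σ = √(2Dt) = √(2 × 0.048 × 9.7) = 0.9650 m.
C/C_peak = exp(−Δx²/(2σ²)) = 0.61 ⇒ Δx = σ·√(−2 ln 0.61) = 0.9650 × 0.9943 = 0.9595 m.
Width = 2Δx = 1.92 m.

1.92 m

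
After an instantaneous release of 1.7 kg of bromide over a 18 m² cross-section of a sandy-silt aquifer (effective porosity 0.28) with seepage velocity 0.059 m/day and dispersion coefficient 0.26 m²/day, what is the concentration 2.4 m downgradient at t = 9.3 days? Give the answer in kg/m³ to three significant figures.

For an instantaneous plane source, C(x,t) = M/(n_e·A·√(4πDt)) · exp(−(x−vt)²/(4Dt)), with n_e·A the pore (flow) area.
Plume center vt = 0.059 × 9.3 = 0.5487 m, so the well at 2.4 m is 1.8513 m downgradient of the peak.
√(4πDt) = 5.512 m, giving peak height M/(n_e·A·√(4πDt)) = 1.7/(0.28 × 18 × 5.512) = 0.06119 kg/m³.
(x−vt)²/(4Dt) = (1.8513)²/(4 × 0.26 × 9.3) = 0.3544; exp(−0.3544) = 0.7016.
C = 0.06119 × 0.7016 = 0.0429 kg/m³.

0.0429 kg/m³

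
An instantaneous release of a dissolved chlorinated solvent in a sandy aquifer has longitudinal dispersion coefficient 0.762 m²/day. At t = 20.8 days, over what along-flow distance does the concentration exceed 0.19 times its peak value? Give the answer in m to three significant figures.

20.5 m

The plume is Gaussian with σ = √(2Dt) = √(2 × 0.762 × 20.8) = 5.630 m.
C/C_peak = exp(−Δx²/(2σ²)) = 0.19 ⇒ Δx = σ·√(−2 ln 0.19) = 5.630 × 1.822 = 10.26 m.
Width = 2Δx = 20.5 m.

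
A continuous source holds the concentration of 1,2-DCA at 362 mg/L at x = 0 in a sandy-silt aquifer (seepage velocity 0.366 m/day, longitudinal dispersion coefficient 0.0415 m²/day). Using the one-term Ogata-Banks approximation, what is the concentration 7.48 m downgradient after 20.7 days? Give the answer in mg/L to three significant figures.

192 mg/L

For a continuous step input, C/C₀ ≈ ½·erfc((x−vt)/(2√(Dt))).
vt = 0.366 × 20.7 = 7.5762 m and 2√(Dt) = 2√(0.0415 × 20.7) = 1.854 m.
Argument (x−vt)/(2√(Dt)) = (7.48 − 7.5762)/1.854 = -0.05189; ½·erfc(-0.05189) = 0.5292.
C = 362 × 0.5292 = 192 mg/L.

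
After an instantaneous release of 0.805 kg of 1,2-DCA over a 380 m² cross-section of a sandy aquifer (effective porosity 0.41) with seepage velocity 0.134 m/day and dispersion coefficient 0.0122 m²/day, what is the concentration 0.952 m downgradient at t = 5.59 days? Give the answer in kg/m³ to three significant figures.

For an instantaneous plane source, C(x,t) = M/(n_e·A·√(4πDt)) · exp(−(x−vt)²/(4Dt)), with n_e·A the pore (flow) area.
Plume center vt = 0.134 × 5.59 = 0.74906 m, so the well at 0.952 m is 0.20294 m downgradient of the peak.
√(4πDt) = 0.9257 m, giving peak height M/(n_e·A·√(4πDt)) = 0.805/(0.41 × 380 × 0.9257) = 0.005582 kg/m³.
(x−vt)²/(4Dt) = (0.20294)²/(4 × 0.0122 × 5.59) = 0.1510; exp(−0.1510) = 0.8598.
C = 0.005582 × 0.8598 = 0.00480 kg/m³.

0.00480 kg/m³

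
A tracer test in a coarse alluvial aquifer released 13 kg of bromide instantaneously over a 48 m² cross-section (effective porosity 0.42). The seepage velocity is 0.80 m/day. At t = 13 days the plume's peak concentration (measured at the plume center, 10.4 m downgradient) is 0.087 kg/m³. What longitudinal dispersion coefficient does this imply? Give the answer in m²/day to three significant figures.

At the plume center C_max = M/(n_e·A·√(4πDt)), so D = M²/(4πt·(n_e·A·C_max)²).
n_e·A·C_max = 0.42 × 48 × 0.087 = 1.754 kg/m.
D = 13²/(4π × 13 × 1.754²) = 0.336 m²/day.

0.336 m²/day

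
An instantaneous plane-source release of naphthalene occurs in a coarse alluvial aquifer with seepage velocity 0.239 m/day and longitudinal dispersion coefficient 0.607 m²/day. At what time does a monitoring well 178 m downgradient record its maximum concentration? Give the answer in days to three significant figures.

734 days

For the 1D instantaneous-source solution, setting ∂C/∂t = 0 at fixed x gives v²t² + 2Dt − x² = 0, so t = (√(D² + v²x²) − D)/v².
√(D² + v²x²) = √(0.607² + 0.239² × 178²) = 42.55; v² = 0.057121.
t = (42.55 − 0.607)/0.057121 = 734 days (vs. the pure-advection estimate x/v = 745 d).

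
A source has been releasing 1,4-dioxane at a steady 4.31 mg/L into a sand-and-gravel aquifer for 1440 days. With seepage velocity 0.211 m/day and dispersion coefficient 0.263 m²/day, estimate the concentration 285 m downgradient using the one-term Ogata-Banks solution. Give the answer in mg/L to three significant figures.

3.25 mg/L

For a continuous step input, C/C₀ ≈ ½·erfc((x−vt)/(2√(Dt))).
vt = 0.211 × 1440 = 303.84 m and 2√(Dt) = 2√(0.263 × 1440) = 38.92 m.
Argument (x−vt)/(2√(Dt)) = (285 − 303.84)/38.92 = -0.4841; ½·erfc(-0.4841) = 0.7532.
C = 4.31 × 0.7532 = 3.25 mg/L.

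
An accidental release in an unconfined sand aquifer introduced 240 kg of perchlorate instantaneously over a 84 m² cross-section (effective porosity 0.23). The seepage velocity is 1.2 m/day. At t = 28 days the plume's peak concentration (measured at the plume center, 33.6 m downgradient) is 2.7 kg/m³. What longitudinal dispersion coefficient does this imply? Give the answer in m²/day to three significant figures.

0.0602 m²/day

At the plume center C_max = M/(n_e·A·√(4πDt)), so D = M²/(4πt·(n_e·A·C_max)²).
n_e·A·C_max = 0.23 × 84 × 2.7 = 52.16 kg/m.
D = 240²/(4π × 28 × 52.16²) = 0.0602 m²/day.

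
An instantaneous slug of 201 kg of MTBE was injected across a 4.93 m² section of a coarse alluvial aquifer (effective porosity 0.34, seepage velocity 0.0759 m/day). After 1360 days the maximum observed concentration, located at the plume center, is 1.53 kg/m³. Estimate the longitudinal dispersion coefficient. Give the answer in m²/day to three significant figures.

At the plume center C_max = M/(n_e·A·√(4πDt)), so D = M²/(4πt·(n_e·A·C_max)²).
n_e·A·C_max = 0.34 × 4.93 × 1.53 = 2.565 kg/m.
D = 201²/(4π × 1360 × 2.565²) = 0.359 m²/day.

0.359 m²/day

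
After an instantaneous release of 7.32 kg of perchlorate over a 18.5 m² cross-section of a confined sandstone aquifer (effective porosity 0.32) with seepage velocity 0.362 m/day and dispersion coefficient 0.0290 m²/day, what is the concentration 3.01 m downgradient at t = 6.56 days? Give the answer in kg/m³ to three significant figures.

For an instantaneous plane source, C(x,t) = M/(n_e·A·√(4πDt)) · exp(−(x−vt)²/(4Dt)), with n_e·A the pore (flow) area.
Plume center vt = 0.362 × 6.56 = 2.37472 m, so the well at 3.01 m is 0.63528 m downgradient of the peak.
√(4πDt) = 1.546 m, giving peak height M/(n_e·A·√(4πDt)) = 7.32/(0.32 × 18.5 × 1.546) = 0.7998 kg/m³.
(x−vt)²/(4Dt) = (0.63528)²/(4 × 0.0290 × 6.56) = 0.5304; exp(−0.5304) = 0.5884.
C = 0.7998 × 0.5884 = 0.471 kg/m³.

0.471 kg/m³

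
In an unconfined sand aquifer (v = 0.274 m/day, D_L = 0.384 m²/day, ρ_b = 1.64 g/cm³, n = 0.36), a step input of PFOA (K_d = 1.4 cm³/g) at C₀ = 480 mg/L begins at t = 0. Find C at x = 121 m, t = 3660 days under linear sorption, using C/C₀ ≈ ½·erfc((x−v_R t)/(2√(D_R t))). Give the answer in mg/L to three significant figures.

373 mg/L

Retardation factor R = 1 + ρ_b·K_d/n = 1 + 1.64 × 1.4/0.36 = 7.378.
Sorption retards both mechanisms: v_R = v/R = 0.03714 m/day, D_R = D/R = 0.05205 m²/day.
v_R·t = 0.03714 × 3660 = 135.9324 m; 2√(D_R t) = 27.60 m; argument = (121 − 135.9324)/27.60 = -0.5410.
C = C₀ × ½·erfc(-0.5410) = 480 × 0.7779 = 373 mg/L.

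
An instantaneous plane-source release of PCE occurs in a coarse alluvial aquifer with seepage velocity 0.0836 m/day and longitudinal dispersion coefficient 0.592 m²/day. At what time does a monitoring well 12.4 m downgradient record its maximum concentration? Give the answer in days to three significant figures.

For the 1D instantaneous-source solution, setting ∂C/∂t = 0 at fixed x gives v²t² + 2Dt − x² = 0, so t = (√(D² + v²x²) − D)/v².
√(D² + v²x²) = √(0.592² + 0.0836² × 12.4²) = 1.194; v² = 0.00698896.
t = (1.194 − 0.592)/0.00698896 = 86.1 days (vs. the pure-advection estimate x/v = 148 d).

86.1 days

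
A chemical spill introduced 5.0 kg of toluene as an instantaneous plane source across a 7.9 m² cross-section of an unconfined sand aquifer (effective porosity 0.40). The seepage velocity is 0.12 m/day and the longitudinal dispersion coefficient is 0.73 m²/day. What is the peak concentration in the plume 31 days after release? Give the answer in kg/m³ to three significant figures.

The peak of an instantaneous 1D plume sits at x = vt; there the Gaussian factor is 1 and C_max = M/(n_e·A·√(4πDt)), where n_e·A is the pore area the mass is dissolved in.
√(4πDt) = √(4π × 0.73 × 31) = 16.86 m, so C_max = 5.0/(0.40 × 7.9 × 16.86) = 0.0938 kg/m³.

0.0938 kg/m³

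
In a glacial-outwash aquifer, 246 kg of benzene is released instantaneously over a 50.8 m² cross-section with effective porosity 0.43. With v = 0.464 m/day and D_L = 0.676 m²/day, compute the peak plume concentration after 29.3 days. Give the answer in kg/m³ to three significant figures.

0.714 kg/m³

The peak of an instantaneous 1D plume sits at x = vt; there the Gaussian factor is 1 and C_max = M/(n_e·A·√(4πDt)), where n_e·A is the pore area the mass is dissolved in.
√(4πDt) = √(4π × 0.676 × 29.3) = 15.78 m, so C_max = 246/(0.43 × 50.8 × 15.78) = 0.714 kg/m³.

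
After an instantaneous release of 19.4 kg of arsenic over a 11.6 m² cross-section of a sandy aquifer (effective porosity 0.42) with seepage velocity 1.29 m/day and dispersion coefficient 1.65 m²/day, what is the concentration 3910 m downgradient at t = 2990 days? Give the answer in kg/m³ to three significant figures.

0.0139 kg/m³

For an instantaneous plane source, C(x,t) = M/(n_e·A·√(4πDt)) · exp(−(x−vt)²/(4Dt)), with n_e·A the pore (flow) area.
Plume center vt = 1.29 × 2990 = 3857.1 m, so the well at 3910 m is 52.9 m downgradient of the peak.
√(4πDt) = 249.0 m, giving peak height M/(n_e·A·√(4πDt)) = 19.4/(0.42 × 11.6 × 249.0) = 0.01599 kg/m³.
(x−vt)²/(4Dt) = (52.9)²/(4 × 1.65 × 2990) = 0.1418; exp(−0.1418) = 0.8678.
C = 0.01599 × 0.8678 = 0.0139 kg/m³.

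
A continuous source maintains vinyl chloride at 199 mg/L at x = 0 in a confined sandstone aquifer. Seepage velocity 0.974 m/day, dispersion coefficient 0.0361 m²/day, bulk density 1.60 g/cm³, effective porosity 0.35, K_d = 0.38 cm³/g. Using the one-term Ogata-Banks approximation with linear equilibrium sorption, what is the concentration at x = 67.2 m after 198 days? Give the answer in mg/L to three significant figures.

184 mg/L

Retardation factor R = 1 + ρ_b·K_d/n = 1 + 1.60 × 0.38/0.35 = 2.737.
Sorption retards both mechanisms: v_R = v/R = 0.3559 m/day, D_R = D/R = 0.01319 m²/day.
v_R·t = 0.3559 × 198 = 70.4682 m; 2√(D_R t) = 3.232 m; argument = (67.2 − 70.4682)/3.232 = -1.011.
C = C₀ × ½·erfc(-1.011) = 199 × 0.9236 = 184 mg/L.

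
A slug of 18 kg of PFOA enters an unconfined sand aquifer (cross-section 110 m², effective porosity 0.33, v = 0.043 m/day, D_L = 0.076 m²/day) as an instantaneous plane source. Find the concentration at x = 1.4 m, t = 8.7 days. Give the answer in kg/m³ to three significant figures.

For an instantaneous plane source, C(x,t) = M/(n_e·A·√(4πDt)) · exp(−(x−vt)²/(4Dt)), with n_e·A the pore (flow) area.
Plume center vt = 0.043 × 8.7 = 0.3741 m, so the well at 1.4 m is 1.0259 m downgradient of the peak.
√(4πDt) = 2.883 m, giving peak height M/(n_e·A·√(4πDt)) = 18/(0.33 × 110 × 2.883) = 0.1720 kg/m³.
(x−vt)²/(4Dt) = (1.0259)²/(4 × 0.076 × 8.7) = 0.3979; exp(−0.3979) = 0.6717.
C = 0.1720 × 0.6717 = 0.116 kg/m³.

0.116 kg/m³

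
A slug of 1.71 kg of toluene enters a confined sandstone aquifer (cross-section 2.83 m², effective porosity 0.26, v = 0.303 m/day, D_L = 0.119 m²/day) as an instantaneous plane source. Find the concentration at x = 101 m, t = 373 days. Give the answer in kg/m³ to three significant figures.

0.0436 kg/m³

For an instantaneous plane source, C(x,t) = M/(n_e·A·√(4πDt)) · exp(−(x−vt)²/(4Dt)), with n_e·A the pore (flow) area.
Plume center vt = 0.303 × 373 = 113.019 m, so the well at 101 m is 12.019 m upgradient of the peak.
√(4πDt) = 23.62 m, giving peak height M/(n_e·A·√(4πDt)) = 1.71/(0.26 × 2.83 × 23.62) = 0.09839 kg/m³.
(x−vt)²/(4Dt) = (-12.019)²/(4 × 0.119 × 373) = 0.8136; exp(−0.8136) = 0.4433.
C = 0.09839 × 0.4433 = 0.0436 kg/m³.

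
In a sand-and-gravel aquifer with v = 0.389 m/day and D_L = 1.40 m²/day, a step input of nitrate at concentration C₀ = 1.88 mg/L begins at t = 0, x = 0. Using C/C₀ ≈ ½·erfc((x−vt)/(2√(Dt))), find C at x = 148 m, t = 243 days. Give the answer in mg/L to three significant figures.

For a continuous step input, C/C₀ ≈ ½·erfc((x−vt)/(2√(Dt))).
vt = 0.389 × 243 = 94.527 m and 2√(Dt) = 2√(1.40 × 243) = 36.89 m.
Argument (x−vt)/(2√(Dt)) = (148 − 94.527)/36.89 = 1.450; ½·erfc(1.450) = 0.02015.
C = 1.88 × 0.02015 = 0.0379 mg/L.

0.0379 mg/L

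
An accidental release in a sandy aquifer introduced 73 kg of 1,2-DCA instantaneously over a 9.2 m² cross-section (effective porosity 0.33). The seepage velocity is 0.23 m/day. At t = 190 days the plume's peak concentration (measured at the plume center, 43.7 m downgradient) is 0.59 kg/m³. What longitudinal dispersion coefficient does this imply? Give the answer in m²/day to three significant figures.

0.696 m²/day

At the plume center C_max = M/(n_e·A·√(4πDt)), so D = M²/(4πt·(n_e·A·C_max)²).
n_e·A·C_max = 0.33 × 9.2 × 0.59 = 1.791 kg/m.
D = 73²/(4π × 190 × 1.791²) = 0.696 m²/day.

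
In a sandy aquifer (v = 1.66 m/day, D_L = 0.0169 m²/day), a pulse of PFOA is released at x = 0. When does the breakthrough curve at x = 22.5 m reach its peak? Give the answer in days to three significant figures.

13.5 days

For the 1D instantaneous-source solution, setting ∂C/∂t = 0 at fixed x gives v²t² + 2Dt − x² = 0, so t = (√(D² + v²x²) − D)/v².
√(D² + v²x²) = √(0.0169² + 1.66² × 22.5²) = 37.35; v² = 2.7556.
t = (37.35 − 0.0169)/2.7556 = 13.5 days (vs. the pure-advection estimate x/v = 13.6 d).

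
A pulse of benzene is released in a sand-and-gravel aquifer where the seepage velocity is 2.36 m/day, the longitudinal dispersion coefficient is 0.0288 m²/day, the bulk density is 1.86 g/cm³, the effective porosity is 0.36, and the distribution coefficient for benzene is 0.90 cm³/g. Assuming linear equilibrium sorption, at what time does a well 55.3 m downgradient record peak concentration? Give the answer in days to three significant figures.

132 days

Retardation factor R = 1 + ρ_b·K_d/n = 1 + 1.86 × 0.90/0.36 = 5.650.
Sorption retards both mechanisms: v_R = v/R = 0.4177 m/day, D_R = D/R = 0.005097 m²/day.
Peak time from v_R²t² + 2D_R t − x² = 0: t = (√(D_R² + v_R²x²) − D_R)/v_R².
√(D_R² + v_R²x²) = √(0.005097² + 0.4177² × 55.3²) = 23.10; v_R² = 0.1745.
t = (23.10 − 0.005097)/0.1745 = 132 days.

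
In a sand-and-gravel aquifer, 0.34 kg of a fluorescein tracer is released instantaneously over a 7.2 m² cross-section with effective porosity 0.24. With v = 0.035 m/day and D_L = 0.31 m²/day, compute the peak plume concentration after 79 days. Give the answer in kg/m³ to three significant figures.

The peak of an instantaneous 1D plume sits at x = vt; there the Gaussian factor is 1 and C_max = M/(n_e·A·√(4πDt)), where n_e·A is the pore area the mass is dissolved in.
√(4πDt) = √(4π × 0.31 × 79) = 17.54 m, so C_max = 0.34/(0.24 × 7.2 × 17.54) = 0.0112 kg/m³.

0.0112 kg/m³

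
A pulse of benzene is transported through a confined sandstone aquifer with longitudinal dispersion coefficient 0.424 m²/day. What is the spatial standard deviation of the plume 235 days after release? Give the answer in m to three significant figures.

14.1 m

Dispersive spreading gives a Gaussian with σ² = 2Dt; advection only shifts the center.
σ = √(2 × 0.424 × 235) = 14.1 m.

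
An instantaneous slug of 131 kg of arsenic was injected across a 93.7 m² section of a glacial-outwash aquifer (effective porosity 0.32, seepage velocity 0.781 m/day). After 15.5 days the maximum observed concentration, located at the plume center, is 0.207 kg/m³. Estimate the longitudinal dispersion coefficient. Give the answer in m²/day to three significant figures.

At the plume center C_max = M/(n_e·A·√(4πDt)), so D = M²/(4πt·(n_e·A·C_max)²).
n_e·A·C_max = 0.32 × 93.7 × 0.207 = 6.207 kg/m.
D = 131²/(4π × 15.5 × 6.207²) = 2.29 m²/day.

2.29 m²/day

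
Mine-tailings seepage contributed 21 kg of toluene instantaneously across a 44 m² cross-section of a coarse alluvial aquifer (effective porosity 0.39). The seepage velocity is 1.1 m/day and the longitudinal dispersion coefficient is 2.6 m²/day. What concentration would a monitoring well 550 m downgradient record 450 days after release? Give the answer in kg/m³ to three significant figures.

For an instantaneous plane source, C(x,t) = M/(n_e·A·√(4πDt)) · exp(−(x−vt)²/(4Dt)), with n_e·A the pore (flow) area.
Plume center vt = 1.1 × 450 = 495 m, so the well at 550 m is 55 m downgradient of the peak.
√(4πDt) = 121.3 m, giving peak height M/(n_e·A·√(4πDt)) = 21/(0.39 × 44 × 121.3) = 0.01009 kg/m³.
(x−vt)²/(4Dt) = (55)²/(4 × 2.6 × 450) = 0.6464; exp(−0.6464) = 0.5239.
C = 0.01009 × 0.5239 = 0.00529 kg/m³.

0.00529 kg/m³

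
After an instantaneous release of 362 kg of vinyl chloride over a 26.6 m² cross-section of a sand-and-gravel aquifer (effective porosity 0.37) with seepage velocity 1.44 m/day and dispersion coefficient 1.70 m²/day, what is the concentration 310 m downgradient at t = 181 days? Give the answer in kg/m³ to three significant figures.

For an instantaneous plane source, C(x,t) = M/(n_e·A·√(4πDt)) · exp(−(x−vt)²/(4Dt)), with n_e·A the pore (flow) area.
Plume center vt = 1.44 × 181 = 260.64 m, so the well at 310 m is 49.36 m downgradient of the peak.
√(4πDt) = 62.18 m, giving peak height M/(n_e·A·√(4πDt)) = 362/(0.37 × 26.6 × 62.18) = 0.5915 kg/m³.
(x−vt)²/(4Dt) = (49.36)²/(4 × 1.70 × 181) = 1.980; exp(−1.980) = 0.1381.
C = 0.5915 × 0.1381 = 0.0817 kg/m³.

0.0817 kg/m³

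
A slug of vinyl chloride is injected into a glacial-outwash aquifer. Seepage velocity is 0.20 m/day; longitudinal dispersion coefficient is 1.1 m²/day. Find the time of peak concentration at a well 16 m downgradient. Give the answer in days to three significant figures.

For the 1D instantaneous-source solution, setting ∂C/∂t = 0 at fixed x gives v²t² + 2Dt − x² = 0, so t = (√(D² + v²x²) − D)/v².
√(D² + v²x²) = √(1.1² + 0.20² × 16²) = 3.384; v² = 0.04.
t = (3.384 − 1.1)/0.04 = 57.1 days (vs. the pure-advection estimate x/v = 80.0 d).

57.1 days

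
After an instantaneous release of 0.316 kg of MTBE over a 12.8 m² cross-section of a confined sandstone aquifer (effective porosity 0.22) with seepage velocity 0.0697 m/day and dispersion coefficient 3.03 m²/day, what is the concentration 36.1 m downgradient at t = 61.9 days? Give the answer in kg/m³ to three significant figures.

For an instantaneous plane source, C(x,t) = M/(n_e·A·√(4πDt)) · exp(−(x−vt)²/(4Dt)), with n_e·A the pore (flow) area.
Plume center vt = 0.0697 × 61.9 = 4.31443 m, so the well at 36.1 m is 31.78557 m downgradient of the peak.
√(4πDt) = 48.55 m, giving peak height M/(n_e·A·√(4πDt)) = 0.316/(0.22 × 12.8 × 48.55) = 0.002311 kg/m³.
(x−vt)²/(4Dt) = (31.78557)²/(4 × 3.03 × 61.9) = 1.347; exp(−1.347) = 0.2600.
C = 0.002311 × 0.2600 = 0.000601 kg/m³.

0.000601 kg/m³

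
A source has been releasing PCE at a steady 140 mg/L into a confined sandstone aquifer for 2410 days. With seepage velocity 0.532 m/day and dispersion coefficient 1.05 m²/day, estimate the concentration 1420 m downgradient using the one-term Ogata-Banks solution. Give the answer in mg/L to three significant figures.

3.68 mg/L

For a continuous step input, C/C₀ ≈ ½·erfc((x−vt)/(2√(Dt))).
vt = 0.532 × 2410 = 1282.12 m and 2√(Dt) = 2√(1.05 × 2410) = 100.6 m.
Argument (x−vt)/(2√(Dt)) = (1420 − 1282.12)/100.6 = 1.371; ½·erfc(1.371) = 0.02626.
C = 140 × 0.02626 = 3.68 mg/L.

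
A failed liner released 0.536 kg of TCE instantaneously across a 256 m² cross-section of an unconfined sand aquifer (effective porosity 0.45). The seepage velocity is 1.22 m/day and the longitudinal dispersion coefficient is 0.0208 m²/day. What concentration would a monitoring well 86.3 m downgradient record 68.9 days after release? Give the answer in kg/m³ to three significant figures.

0.000456 kg/m³

For an instantaneous plane source, C(x,t) = M/(n_e·A·√(4πDt)) · exp(−(x−vt)²/(4Dt)), with n_e·A the pore (flow) area.
Plume center vt = 1.22 × 68.9 = 84.058 m, so the well at 86.3 m is 2.242 m downgradient of the peak.
√(4πDt) = 4.244 m, giving peak height M/(n_e·A·√(4πDt)) = 0.536/(0.45 × 256 × 4.244) = 0.001096 kg/m³.
(x−vt)²/(4Dt) = (2.242)²/(4 × 0.0208 × 68.9) = 0.8769; exp(−0.8769) = 0.4161.
C = 0.001096 × 0.4161 = 0.000456 kg/m³.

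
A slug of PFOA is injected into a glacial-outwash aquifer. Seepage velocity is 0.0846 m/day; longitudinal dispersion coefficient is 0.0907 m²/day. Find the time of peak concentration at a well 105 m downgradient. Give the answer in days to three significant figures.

For the 1D instantaneous-source solution, setting ∂C/∂t = 0 at fixed x gives v²t² + 2Dt − x² = 0, so t = (√(D² + v²x²) − D)/v².
√(D² + v²x²) = √(0.0907² + 0.0846² × 105²) = 8.883; v² = 0.00715716.
t = (8.883 − 0.0907)/0.00715716 = 1230 days (vs. the pure-advection estimate x/v = 1240 d).

1230 days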